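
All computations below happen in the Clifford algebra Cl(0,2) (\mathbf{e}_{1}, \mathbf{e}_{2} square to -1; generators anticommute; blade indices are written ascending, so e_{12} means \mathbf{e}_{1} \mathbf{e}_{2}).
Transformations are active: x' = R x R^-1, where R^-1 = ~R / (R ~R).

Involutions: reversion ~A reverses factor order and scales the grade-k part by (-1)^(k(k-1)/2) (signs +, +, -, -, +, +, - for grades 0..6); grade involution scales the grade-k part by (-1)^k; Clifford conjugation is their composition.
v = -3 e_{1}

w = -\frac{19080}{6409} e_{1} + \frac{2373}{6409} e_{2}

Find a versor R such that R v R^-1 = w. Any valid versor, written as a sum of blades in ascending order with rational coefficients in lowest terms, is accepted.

Take R = v + w = -\frac{38307}{6409} e_{1} + \frac{2373}{6409} e_{2}. Because q(v) = q(w) = -9, conjugation by R sends v exactly to w.
Answer: -\frac{38307}{6409} e_{1} + \frac{2373}{6409} e_{2}


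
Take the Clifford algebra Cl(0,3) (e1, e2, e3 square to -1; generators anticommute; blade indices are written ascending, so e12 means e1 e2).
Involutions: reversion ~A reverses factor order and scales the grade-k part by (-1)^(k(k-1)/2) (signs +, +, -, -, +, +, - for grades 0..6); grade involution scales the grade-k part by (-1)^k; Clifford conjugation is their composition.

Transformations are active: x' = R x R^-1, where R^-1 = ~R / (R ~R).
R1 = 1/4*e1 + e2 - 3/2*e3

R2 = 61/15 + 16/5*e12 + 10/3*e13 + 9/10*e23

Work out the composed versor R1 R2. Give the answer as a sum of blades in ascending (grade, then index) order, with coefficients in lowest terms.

Distribute over the terms of R1 (each basis-blade product reordered to ascending indices, repeated generators contracted through their squares):
(1/4*e1) R2 = 61/60*e1 - 4/5*e2 - 5/6*e3 + 9/40*e123
(e2) R2 = 16/5*e1 + 61/15*e2 - 9/10*e3 - 10/3*e123
(-3/2*e3) R2 = -5*e1 - 27/20*e2 - 61/10*e3 - 24/5*e123
Summing the partial products and collecting blades:
Answer: -47/60*e1 + 23/12*e2 - 47/6*e3 - 949/120*e123


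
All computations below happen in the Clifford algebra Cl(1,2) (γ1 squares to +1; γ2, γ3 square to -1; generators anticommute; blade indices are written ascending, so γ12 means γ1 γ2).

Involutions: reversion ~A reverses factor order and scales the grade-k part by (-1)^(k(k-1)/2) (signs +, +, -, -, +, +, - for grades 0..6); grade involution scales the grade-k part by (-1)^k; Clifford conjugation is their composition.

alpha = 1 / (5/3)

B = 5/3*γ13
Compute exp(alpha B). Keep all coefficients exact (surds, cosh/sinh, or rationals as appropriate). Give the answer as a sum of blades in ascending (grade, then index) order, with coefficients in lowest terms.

B^2 = (5/3)^2*(γ13)^2 = 25/9*(+1) = 25/9 (a basis 2-blade squares to minus the product of its generators' squares).
B^2 = 25/9 — the series telescopes hyperbolically here: l = 5/3, alpha*l = 1, so exp(alpha B) = cosh(1) + (sinh(1)/(5/3))*B = cosh(1) + (3*sinh(1)/5)*B.
Answer: cosh(1) + sinh(1)*γ13


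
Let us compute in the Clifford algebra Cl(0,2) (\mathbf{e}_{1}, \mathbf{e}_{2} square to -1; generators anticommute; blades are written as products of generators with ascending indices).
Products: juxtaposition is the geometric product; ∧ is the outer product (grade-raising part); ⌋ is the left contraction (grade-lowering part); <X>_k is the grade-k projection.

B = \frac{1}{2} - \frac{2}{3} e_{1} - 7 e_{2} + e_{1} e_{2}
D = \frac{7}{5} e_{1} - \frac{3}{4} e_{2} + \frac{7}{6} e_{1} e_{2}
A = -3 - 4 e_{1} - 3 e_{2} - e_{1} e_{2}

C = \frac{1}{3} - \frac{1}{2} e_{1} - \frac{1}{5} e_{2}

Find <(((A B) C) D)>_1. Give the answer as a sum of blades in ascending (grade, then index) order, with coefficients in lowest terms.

step 1: -\frac{145}{6} - 10 e_{1} + \frac{145}{6} e_{2} + \frac{45}{2} e_{1} e_{2}
step 2: -\frac{74}{9} + \frac{53}{4} e_{1} + \frac{59}{36} e_{2} + \frac{259}{12} e_{1} e_{2}
step 3: -\frac{30601}{720} + \frac{14231}{2160} e_{1} + \frac{837}{40} e_{2} - \frac{47141}{2160} e_{1} e_{2}
step 4: \frac{14231}{2160} e_{1} + \frac{837}{40} e_{2}
Answer: \frac{14231}{2160} e_{1} + \frac{837}{40} e_{2}


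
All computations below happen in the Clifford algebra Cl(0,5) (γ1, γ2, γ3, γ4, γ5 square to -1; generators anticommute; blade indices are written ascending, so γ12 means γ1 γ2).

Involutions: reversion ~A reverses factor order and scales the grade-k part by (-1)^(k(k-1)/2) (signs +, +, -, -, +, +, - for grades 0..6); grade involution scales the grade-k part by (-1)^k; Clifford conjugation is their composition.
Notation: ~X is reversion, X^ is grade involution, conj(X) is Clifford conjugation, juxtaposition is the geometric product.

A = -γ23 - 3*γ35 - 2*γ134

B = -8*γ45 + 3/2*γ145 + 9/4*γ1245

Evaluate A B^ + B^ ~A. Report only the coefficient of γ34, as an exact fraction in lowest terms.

first term: 24*γ34 + 3*γ35 + 9/2*γ134 - 16*γ135 - 9/2*γ235 - 27/4*γ1234 - 9/4*γ1345 + 8*γ2345 + 3/2*γ12345
second term: 24*γ34 + 3*γ35 + 9/2*γ134 - 16*γ135 + 9/2*γ235 - 27/4*γ1234 - 9/4*γ1345 - 8*γ2345 - 3/2*γ12345
Answer: 48


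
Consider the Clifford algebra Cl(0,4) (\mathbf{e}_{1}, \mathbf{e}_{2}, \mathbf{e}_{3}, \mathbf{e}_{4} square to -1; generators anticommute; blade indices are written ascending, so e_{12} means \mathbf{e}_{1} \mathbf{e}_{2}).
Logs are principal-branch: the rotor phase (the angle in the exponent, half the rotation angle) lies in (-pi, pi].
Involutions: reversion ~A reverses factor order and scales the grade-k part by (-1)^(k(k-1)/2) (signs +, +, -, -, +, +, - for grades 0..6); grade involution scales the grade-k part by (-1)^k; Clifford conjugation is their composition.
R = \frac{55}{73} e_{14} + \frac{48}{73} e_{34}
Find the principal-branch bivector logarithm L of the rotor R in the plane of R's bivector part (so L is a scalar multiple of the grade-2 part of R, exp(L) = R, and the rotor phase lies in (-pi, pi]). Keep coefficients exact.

The scalar part of R is 0, which pins the rotor phase on the principal branch; dividing the bivector part by the sine of that phase recovers the unit plane, and L is the phase times that plane.
Concretely: cos(phase) = 0 gives phase = ±\frac{\pi}{2}, and since phase/sin(phase) is even the sign is immaterial: L = (phase/sin(phase)) * <R>_2 = (\frac{\pi}{2}) * <R>_2.
Answer: \frac{55 \pi}{146} e_{14} + \frac{24 \pi}{73} e_{34}


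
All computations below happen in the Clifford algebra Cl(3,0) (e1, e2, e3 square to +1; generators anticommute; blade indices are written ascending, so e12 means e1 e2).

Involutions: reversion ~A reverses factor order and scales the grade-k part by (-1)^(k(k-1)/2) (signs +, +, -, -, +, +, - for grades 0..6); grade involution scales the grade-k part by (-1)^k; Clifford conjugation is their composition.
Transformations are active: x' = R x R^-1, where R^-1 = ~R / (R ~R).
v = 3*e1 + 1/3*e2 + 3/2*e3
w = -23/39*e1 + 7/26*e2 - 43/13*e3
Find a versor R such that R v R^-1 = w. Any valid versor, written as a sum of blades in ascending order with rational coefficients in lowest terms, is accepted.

Construction: equal norms (both 409/36) license R = v + w = 94/39*e1 + 47/78*e2 - 47/26*e3 — nothing changes along that direction, while (v - w)/2 changes sign, so v maps onto w.
Answer: 94/39*e1 + 47/78*e2 - 47/26*e3


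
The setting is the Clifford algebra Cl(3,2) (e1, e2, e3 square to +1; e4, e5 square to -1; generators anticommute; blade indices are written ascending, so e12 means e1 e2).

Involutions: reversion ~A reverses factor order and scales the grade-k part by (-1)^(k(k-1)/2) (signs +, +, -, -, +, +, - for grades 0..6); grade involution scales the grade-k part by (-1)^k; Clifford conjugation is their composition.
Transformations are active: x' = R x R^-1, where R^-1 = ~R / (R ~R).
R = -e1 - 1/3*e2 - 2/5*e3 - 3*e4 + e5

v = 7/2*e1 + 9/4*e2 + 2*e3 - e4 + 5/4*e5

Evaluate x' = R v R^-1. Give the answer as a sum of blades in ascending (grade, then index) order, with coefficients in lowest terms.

~R = -e1 - 1/3*e2 - 2/5*e3 - 3*e4 + e5, and R ~R = -1964/225, so R^-1 = ~R / (-1964/225).
R v = -93/10 - 13/12*e12 - 3/5*e13 + 23/2*e14 - 19/4*e15 + 7/30*e23 + 85/12*e24 - 8/3*e25 + 32/5*e34 - 5/2*e35 - 11/4*e45
Answer: -11059/1964*e1 - 2907/982*e2 - 2801/982*e3 - 10591/1964*e4 + 865/982*e5


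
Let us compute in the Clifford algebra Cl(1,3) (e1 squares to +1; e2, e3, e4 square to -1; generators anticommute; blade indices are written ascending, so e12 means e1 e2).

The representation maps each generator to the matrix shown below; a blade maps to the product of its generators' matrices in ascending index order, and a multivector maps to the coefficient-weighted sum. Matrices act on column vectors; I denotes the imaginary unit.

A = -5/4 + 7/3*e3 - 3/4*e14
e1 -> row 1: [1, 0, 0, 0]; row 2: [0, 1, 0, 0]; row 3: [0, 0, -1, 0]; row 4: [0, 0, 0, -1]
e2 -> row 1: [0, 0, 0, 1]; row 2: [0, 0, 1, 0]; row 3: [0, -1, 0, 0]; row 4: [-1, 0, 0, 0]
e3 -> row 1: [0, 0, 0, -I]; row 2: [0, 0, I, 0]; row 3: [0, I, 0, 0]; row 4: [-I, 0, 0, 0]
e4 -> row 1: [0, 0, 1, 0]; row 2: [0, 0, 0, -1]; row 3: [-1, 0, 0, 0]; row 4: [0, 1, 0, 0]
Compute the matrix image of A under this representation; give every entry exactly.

Bivector images (products of the table entries): rho(e14) = rho(e1)rho(e4) = row 1: [0, 0, 1, 0]; row 2: [0, 0, 0, -1]; row 3: [1, 0, 0, 0]; row 4: [0, -1, 0, 0].
M = (-5/4)*1 + (7/3)*rho(e3) + (-3/4)*rho(e14), summed entrywise (1 is the identity matrix):
Answer: row 1: [-5/4, 0, -3/4, -7*I/3]; row 2: [0, -5/4, 7*I/3, 3/4]; row 3: [-3/4, 7*I/3, -5/4, 0]; row 4: [-7*I/3, 3/4, 0, -5/4]


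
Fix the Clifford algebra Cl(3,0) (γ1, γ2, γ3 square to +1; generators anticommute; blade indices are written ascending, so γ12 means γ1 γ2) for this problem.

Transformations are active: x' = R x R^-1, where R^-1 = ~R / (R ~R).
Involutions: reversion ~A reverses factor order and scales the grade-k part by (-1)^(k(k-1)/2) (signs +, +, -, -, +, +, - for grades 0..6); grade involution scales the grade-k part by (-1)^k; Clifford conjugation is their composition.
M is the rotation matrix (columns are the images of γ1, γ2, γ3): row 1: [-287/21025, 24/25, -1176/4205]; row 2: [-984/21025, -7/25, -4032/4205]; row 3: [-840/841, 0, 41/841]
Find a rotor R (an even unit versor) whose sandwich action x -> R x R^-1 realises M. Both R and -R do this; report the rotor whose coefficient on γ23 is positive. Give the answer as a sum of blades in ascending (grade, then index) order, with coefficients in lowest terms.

Method: write R = a + b12*γ12 + b13*γ13 + b23*γ23 with a^2 + b12^2 + b13^2 + b23^2 = 1 (so R^-1 = ~R). Expanding the columns R e_j ~R gives tr M = 4a^2 - 1 and, from the antisymmetric part, M21 - M12 = -4a*b12, M13 - M31 = 4a*b13, M32 - M23 = -4a*b23.
Here tr M = -5149/21025, so a^2 = (1 + tr M)/4 = 3969/21025 and a = ±63/145. Taking a = 63/145: M21 - M12 = -21168/21025, M13 - M31 = 3024/4205, M32 - M23 = 4032/4205, giving b12 = 84/145, b13 = 12/29, b23 = -16/29, i.e. R = 63/145 + 84/145*γ12 + 12/29*γ13 - 16/29*γ23.
Its γ23 coefficient is negative, so report the other preimage -R.
Answer: -63/145 - 84/145*γ12 - 12/29*γ13 + 16/29*γ23. Recall the cover is two-to-one: with M of trace -5149/21025, both preimages act alike, and the stated γ23 sign chooses the sheet.


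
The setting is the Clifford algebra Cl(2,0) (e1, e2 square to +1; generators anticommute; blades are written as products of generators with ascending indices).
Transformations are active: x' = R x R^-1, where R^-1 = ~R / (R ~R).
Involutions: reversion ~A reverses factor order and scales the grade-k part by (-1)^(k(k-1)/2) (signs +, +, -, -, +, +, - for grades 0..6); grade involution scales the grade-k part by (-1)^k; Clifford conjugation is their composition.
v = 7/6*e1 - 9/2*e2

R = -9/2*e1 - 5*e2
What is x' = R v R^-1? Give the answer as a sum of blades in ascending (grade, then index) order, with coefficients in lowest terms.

~R = -9/2*e1 - 5*e2, and R ~R = 181/4, so R^-1 = ~R / (181/4).
R v = 69/4 + 313/12*e1 e2
Answer: -4993/1086*e1 + 249/362*e2


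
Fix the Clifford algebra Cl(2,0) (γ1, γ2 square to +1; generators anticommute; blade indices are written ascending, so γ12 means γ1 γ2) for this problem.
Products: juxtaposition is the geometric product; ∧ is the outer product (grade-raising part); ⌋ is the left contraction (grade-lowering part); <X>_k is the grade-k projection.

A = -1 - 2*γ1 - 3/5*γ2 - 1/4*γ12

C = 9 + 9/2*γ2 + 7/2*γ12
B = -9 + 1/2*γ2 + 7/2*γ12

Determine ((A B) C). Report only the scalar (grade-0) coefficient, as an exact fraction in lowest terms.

step 1: 383/40 + 799/40*γ1 - 21/10*γ2 - 9/4*γ12
step 2: 423/5 + 177*γ1 + 941/10*γ2 + 2063/20*γ12
Answer: 423/5


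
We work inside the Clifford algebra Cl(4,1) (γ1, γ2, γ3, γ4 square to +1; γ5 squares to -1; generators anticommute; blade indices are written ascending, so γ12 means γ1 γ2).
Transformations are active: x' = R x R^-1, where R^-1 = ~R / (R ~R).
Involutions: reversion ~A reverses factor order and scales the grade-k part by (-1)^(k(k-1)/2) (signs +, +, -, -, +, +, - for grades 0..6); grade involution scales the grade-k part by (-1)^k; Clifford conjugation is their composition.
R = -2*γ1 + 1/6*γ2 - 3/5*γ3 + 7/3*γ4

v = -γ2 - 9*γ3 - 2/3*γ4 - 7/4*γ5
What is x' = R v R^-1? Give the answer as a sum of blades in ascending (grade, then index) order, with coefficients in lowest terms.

~R = -2*γ1 + 1/6*γ2 - 3/5*γ3 + 7/3*γ4, and R ~R = 8849/900, so R^-1 = ~R / (8849/900).
R v = 331/90 + 2*γ12 + 18*γ13 + 4/3*γ14 + 7/2*γ15 - 21/10*γ23 + 20/9*γ24 - 7/24*γ25 + 107/5*γ34 + 21/20*γ35 - 49/12*γ45
Answer: -13240/8849*γ1 + 29857/26547*γ2 + 75669/8849*γ3 + 21346/8849*γ4 + 7/4*γ5


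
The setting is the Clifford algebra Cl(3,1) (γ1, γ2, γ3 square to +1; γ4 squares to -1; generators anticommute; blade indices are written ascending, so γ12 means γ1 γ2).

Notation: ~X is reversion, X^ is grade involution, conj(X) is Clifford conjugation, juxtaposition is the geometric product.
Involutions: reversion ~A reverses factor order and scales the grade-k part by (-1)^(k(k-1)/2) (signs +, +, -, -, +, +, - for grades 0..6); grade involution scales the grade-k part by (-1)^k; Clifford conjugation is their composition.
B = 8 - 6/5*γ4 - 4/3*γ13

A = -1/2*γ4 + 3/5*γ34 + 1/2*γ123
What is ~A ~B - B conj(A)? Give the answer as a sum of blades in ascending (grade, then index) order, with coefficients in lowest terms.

first term: -3/5 - 2/3*γ2 - 18/25*γ3 - 4*γ4 + 4/5*γ14 - 24/5*γ34 - 4*γ123 - 2/3*γ134 + 3/5*γ1234
second term: 3/5 - 2/3*γ2 + 18/25*γ3 + 4*γ4 + 4/5*γ14 - 24/5*γ34 + 4*γ123 - 2/3*γ134 + 3/5*γ1234
Answer: -6/5 - 36/25*γ3 - 8*γ4 - 8*γ123


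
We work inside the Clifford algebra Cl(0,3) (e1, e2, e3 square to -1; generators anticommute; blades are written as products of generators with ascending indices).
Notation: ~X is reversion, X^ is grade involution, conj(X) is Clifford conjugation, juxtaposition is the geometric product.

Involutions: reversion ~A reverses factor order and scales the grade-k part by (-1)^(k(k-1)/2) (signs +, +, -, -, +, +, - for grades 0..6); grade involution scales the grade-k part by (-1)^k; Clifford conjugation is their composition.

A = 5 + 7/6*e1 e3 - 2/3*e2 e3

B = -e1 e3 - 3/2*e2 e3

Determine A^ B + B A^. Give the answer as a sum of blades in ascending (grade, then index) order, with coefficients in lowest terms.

first term: 1/6 - 29/12*e1 e2 - 5*e1 e3 - 15/2*e2 e3
second term: 1/6 + 29/12*e1 e2 - 5*e1 e3 - 15/2*e2 e3
Answer: 1/3 - 10*e1 e3 - 15*e2 e3


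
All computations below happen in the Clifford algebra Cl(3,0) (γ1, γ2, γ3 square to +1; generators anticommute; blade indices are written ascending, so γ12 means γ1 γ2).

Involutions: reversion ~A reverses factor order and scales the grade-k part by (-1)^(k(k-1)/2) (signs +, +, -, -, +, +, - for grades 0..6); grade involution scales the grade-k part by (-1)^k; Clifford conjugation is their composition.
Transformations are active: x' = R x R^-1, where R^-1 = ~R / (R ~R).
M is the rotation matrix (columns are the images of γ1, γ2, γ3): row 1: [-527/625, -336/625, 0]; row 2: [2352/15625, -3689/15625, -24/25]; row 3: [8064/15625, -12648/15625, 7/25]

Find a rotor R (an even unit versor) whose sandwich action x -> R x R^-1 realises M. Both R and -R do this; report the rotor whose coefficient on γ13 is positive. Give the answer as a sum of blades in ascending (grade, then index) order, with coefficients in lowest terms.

Method: write R = a + b12*γ12 + b13*γ13 + b23*γ23 with a^2 + b12^2 + b13^2 + b23^2 = 1 (so R^-1 = ~R). Expanding the columns R e_j ~R gives tr M = 4a^2 - 1 and, from the antisymmetric part, M21 - M12 = -4a*b12, M13 - M31 = 4a*b13, M32 - M23 = -4a*b23.
Here tr M = -12489/15625, so a^2 = (1 + tr M)/4 = 784/15625 and a = ±28/125. Taking a = 28/125: M21 - M12 = 10752/15625, M13 - M31 = -8064/15625, M32 - M23 = 2352/15625, giving b12 = -96/125, b13 = -72/125, b23 = -21/125, i.e. R = 28/125 - 96/125*γ12 - 72/125*γ13 - 21/125*γ23.
Its γ13 coefficient is negative, so report the other preimage -R.
Answer: -28/125 + 96/125*γ12 + 72/125*γ13 + 21/125*γ23. Uniqueness: Spin(3) -> SO(3) maps R and -R to the same rotation of trace -12489/15625; fixing the sign of the γ13 coefficient removes the ambiguity.


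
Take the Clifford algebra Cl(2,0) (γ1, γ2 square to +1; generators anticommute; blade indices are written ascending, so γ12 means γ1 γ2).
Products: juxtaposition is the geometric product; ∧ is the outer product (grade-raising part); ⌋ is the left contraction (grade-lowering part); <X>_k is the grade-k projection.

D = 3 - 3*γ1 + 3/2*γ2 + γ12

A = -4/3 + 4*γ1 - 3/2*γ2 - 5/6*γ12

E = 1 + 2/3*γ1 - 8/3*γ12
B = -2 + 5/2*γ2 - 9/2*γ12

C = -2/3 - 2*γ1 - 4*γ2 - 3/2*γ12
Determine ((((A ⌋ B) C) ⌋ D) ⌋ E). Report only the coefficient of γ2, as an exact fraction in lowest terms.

step 1: -29/6 - 27/4*γ1 - 64/3*γ2 + 6*γ12
step 2: 1999/18 - 251/6*γ1 + 4009/72*γ2 - 149/12*γ12
step 3: 26621/48 - 27997/72*γ1 + 499/4*γ2 + 1999/18*γ12
step 4: 28393/48 + 50573/72*γ1 + 27997/27*γ2 - 26621/18*γ12
Answer: 27997/27


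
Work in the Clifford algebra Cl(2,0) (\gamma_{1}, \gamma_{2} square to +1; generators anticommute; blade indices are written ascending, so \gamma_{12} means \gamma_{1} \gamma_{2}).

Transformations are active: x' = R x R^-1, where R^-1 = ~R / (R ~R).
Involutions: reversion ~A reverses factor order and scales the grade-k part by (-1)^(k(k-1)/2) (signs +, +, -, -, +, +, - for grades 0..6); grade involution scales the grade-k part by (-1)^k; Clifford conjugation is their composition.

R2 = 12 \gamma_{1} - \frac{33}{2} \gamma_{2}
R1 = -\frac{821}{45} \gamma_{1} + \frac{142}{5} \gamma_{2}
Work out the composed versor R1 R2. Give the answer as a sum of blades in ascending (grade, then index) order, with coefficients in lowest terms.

Distribute over the terms of R1 (each basis-blade product reordered to ascending indices, repeated generators contracted through their squares):
(-\frac{821}{45} \gamma_{1}) R2 = -\frac{3284}{15} + \frac{9031}{30} \gamma_{12}
(\frac{142}{5} \gamma_{2}) R2 = -\frac{2343}{5} - \frac{1704}{5} \gamma_{12}
Summing the partial products and collecting blades:
Answer: -\frac{10313}{15} - \frac{1193}{30} \gamma_{12}


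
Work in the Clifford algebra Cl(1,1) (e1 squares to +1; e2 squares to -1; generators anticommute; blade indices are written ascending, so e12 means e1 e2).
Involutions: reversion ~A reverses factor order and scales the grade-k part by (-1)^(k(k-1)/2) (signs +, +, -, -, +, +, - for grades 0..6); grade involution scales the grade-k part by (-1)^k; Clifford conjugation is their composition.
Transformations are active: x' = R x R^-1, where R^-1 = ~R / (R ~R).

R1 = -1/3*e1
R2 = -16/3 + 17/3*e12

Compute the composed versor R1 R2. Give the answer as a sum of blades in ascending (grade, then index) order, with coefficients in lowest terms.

Distribute over the terms of R1 (each basis-blade product reordered to ascending indices, repeated generators contracted through their squares):
(-1/3*e1) R2 = 16/9*e1 - 17/9*e2
Answer: 16/9*e1 - 17/9*e2


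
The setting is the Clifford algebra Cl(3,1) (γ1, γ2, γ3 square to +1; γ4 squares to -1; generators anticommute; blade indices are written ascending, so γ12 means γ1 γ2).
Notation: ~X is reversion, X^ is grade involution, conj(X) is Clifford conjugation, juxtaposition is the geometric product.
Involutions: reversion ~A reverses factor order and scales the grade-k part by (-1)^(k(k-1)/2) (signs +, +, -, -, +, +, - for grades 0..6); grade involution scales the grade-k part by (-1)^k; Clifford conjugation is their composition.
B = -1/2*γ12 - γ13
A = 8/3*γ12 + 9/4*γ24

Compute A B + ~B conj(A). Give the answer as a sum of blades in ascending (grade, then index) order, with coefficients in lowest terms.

first term: 4/3 + 9/8*γ14 + 8/3*γ23 + 9/4*γ1234
second term: 4/3 - 9/8*γ14 - 8/3*γ23 + 9/4*γ1234
Answer: 8/3 + 9/2*γ1234


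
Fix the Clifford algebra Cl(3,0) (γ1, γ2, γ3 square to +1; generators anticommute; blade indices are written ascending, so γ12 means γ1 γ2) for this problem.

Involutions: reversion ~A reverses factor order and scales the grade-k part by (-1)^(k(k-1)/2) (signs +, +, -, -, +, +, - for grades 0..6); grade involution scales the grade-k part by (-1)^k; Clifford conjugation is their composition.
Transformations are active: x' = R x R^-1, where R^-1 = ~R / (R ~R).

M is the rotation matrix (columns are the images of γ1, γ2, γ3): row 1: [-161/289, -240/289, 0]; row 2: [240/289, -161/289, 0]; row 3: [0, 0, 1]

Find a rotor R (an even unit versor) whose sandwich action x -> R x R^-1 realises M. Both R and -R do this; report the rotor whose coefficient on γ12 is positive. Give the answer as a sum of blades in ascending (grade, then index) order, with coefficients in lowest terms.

Method: write R = a + b12*γ12 + b13*γ13 + b23*γ23 with a^2 + b12^2 + b13^2 + b23^2 = 1 (so R^-1 = ~R). Expanding the columns R e_j ~R gives tr M = 4a^2 - 1 and, from the antisymmetric part, M21 - M12 = -4a*b12, M13 - M31 = 4a*b13, M32 - M23 = -4a*b23.
Here tr M = -33/289, so a^2 = (1 + tr M)/4 = 64/289 and a = ±8/17. Taking a = 8/17: M21 - M12 = 480/289, M13 - M31 = 0, M32 - M23 = 0, giving b12 = -15/17, b13 = 0, b23 = 0, i.e. R = 8/17 - 15/17*γ12.
Its γ12 coefficient is negative, so report the other preimage -R.
Answer: -8/17 + 15/17*γ12. Key observation: the double cover Spin(3) -> SO(3) sends R and -R to the same matrix (trace -33/289 here), so the stated sign of the γ12 coefficient is what selects one sheet.


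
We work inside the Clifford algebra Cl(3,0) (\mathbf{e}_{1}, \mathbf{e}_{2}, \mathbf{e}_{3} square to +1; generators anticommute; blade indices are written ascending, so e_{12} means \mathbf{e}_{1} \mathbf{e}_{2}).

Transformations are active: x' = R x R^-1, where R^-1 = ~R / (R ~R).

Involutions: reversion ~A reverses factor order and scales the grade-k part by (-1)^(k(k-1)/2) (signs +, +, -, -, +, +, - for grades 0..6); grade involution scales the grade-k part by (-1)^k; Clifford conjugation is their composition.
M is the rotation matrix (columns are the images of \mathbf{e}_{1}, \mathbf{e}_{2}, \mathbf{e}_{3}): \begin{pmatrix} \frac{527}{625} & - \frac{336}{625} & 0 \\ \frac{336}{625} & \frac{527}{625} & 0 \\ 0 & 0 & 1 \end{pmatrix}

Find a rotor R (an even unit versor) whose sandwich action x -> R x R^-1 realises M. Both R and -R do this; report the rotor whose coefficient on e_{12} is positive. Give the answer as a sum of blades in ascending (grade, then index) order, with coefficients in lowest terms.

Method: write R = a + b12*e_{12} + b13*e_{13} + b23*e_{23} with a^2 + b12^2 + b13^2 + b23^2 = 1 (so R^-1 = ~R). Expanding the columns R e_j ~R gives tr M = 4a^2 - 1 and, from the antisymmetric part, M21 - M12 = -4a*b12, M13 - M31 = 4a*b13, M32 - M23 = -4a*b23.
Here tr M = \frac{1679}{625}, so a^2 = (1 + tr M)/4 = \frac{576}{625} and a = ±\frac{24}{25}. Taking a = \frac{24}{25}: M21 - M12 = \frac{672}{625}, M13 - M31 = 0, M32 - M23 = 0, giving b12 = -\frac{7}{25}, b13 = 0, b23 = 0, i.e. R = \frac{24}{25} - \frac{7}{25} e_{12}.
Its e_{12} coefficient is negative, so report the other preimage -R.
Answer: -\frac{24}{25} + \frac{7}{25} e_{12}. Note: both R and -R realise this M (trace \frac{1679}{625}); the covering map identifies them, and the e_{12}-coefficient sign is the tie-breaker.


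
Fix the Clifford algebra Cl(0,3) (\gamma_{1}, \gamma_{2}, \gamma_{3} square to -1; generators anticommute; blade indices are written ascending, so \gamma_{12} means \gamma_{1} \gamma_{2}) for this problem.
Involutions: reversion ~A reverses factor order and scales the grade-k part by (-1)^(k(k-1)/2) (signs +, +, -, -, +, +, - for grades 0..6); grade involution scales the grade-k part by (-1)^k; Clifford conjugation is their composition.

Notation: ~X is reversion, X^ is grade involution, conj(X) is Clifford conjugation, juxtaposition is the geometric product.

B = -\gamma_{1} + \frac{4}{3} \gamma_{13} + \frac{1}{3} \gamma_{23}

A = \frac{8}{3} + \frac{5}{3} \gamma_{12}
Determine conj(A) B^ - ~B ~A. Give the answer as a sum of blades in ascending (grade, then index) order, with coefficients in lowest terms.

first term: \frac{8}{3} \gamma_{1} - \frac{5}{3} \gamma_{2} + \frac{37}{9} \gamma_{13} - \frac{4}{3} \gamma_{23}
second term: -\frac{8}{3} \gamma_{1} - \frac{5}{3} \gamma_{2} - 3 \gamma_{13} - \frac{28}{9} \gamma_{23}
Answer: \frac{16}{3} \gamma_{1} + \frac{64}{9} \gamma_{13} + \frac{16}{9} \gamma_{23}


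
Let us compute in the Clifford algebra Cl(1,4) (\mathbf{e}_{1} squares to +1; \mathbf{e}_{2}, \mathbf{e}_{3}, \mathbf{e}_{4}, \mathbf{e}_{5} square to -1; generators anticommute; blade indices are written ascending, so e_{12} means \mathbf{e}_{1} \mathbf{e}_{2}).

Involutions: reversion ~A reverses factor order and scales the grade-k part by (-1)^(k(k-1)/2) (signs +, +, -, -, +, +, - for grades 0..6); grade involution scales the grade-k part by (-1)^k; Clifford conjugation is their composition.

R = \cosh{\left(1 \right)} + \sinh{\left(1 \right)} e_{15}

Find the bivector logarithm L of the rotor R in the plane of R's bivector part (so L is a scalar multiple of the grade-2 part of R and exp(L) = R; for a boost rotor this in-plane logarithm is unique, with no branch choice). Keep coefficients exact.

The scalar part of R is \cosh{\left(1 \right)}, which determines |rapidity| via cosh; the sign lives in the bivector part, and pairing them (bivector part over sinh of the rapidity = the plane) gives the unique in-plane L = rapidity * plane.
Concretely: cosh(rapidity) = \cosh{\left(1 \right)} gives rapidity = ±1, and since rapidity/sinh(rapidity) is even the sign is immaterial: L = (rapidity/sinh(rapidity)) * <R>_2 = (\frac{1}{\sinh{\left(1 \right)}}) * <R>_2.
Answer: e_{15}


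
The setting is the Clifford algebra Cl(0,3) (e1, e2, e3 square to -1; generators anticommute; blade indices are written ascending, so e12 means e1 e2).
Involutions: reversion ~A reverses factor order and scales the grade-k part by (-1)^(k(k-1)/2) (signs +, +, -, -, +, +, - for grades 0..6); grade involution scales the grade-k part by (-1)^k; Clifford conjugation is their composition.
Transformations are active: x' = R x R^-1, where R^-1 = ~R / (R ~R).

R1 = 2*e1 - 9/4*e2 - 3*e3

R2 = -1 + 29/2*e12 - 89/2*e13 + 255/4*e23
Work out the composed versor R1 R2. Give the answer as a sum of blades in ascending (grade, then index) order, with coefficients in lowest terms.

Distribute over the terms of R1 (each basis-blade product reordered to ascending indices, repeated generators contracted through their squares):
(2*e1) R2 = -2*e1 - 29*e2 + 89*e3 + 255/2*e123
(-9/4*e2) R2 = -261/8*e1 + 9/4*e2 + 2295/16*e3 - 801/8*e123
(-3*e3) R2 = 267/2*e1 - 765/4*e2 + 3*e3 - 87/2*e123
Summing the partial products and collecting blades:
Answer: 791/8*e1 - 218*e2 + 3767/16*e3 - 129/8*e123


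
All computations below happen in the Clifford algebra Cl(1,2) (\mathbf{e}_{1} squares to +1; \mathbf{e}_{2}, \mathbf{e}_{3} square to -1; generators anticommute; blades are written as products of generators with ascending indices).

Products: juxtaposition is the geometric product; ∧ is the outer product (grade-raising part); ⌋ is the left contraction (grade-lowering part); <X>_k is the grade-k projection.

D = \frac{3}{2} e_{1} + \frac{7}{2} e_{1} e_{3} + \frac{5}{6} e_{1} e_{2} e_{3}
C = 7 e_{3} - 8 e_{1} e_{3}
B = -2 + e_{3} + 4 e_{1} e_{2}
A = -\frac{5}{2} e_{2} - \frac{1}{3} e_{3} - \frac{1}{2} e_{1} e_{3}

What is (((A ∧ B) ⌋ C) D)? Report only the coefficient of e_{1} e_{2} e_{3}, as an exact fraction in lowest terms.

step 1: 5 e_{2} + \frac{2}{3} e_{3} + e_{1} e_{3} - \frac{5}{2} e_{2} e_{3} - \frac{4}{3} e_{1} e_{2} e_{3}
step 2: -\frac{38}{3} - \frac{16}{3} e_{1}
step 3: -8 - 19 e_{1} - \frac{56}{3} e_{3} - \frac{133}{3} e_{1} e_{3} - \frac{40}{9} e_{2} e_{3} - \frac{95}{9} e_{1} e_{2} e_{3}
Answer: -\frac{95}{9}


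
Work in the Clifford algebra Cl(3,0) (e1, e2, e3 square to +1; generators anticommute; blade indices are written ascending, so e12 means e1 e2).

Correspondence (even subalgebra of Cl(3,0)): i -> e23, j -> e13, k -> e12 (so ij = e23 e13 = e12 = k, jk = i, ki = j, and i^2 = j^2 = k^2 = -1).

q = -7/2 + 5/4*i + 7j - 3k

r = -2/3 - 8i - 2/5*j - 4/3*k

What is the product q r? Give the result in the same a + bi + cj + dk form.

In blades: q = -7/2 - 3*e12 + 7*e13 + 5/4*e23, r = -2/3 - 4/3*e12 - 2/5*e13 - 8*e23.
Distribute q over r term by term (generator squares from the signature, products reordered to ascending indices): (-7/2)*r = 7/3 + 14/3*e12 + 7/5*e13 + 28*e23; (-3*e12)*r = -4 + 2*e12 + 24*e13 - 6/5*e23; (7*e13)*r = 14/5 + 56*e12 - 14/3*e13 - 28/3*e23; (5/4*e23)*r = 10 - 1/2*e12 + 5/3*e13 - 5/6*e23.
Sum: 167/15 + 373/6*e12 + 112/5*e13 + 499/30*e23; translating back through the correspondence:
Answer: 167/15 + 499/30*i + 112/5*j + 373/6*k


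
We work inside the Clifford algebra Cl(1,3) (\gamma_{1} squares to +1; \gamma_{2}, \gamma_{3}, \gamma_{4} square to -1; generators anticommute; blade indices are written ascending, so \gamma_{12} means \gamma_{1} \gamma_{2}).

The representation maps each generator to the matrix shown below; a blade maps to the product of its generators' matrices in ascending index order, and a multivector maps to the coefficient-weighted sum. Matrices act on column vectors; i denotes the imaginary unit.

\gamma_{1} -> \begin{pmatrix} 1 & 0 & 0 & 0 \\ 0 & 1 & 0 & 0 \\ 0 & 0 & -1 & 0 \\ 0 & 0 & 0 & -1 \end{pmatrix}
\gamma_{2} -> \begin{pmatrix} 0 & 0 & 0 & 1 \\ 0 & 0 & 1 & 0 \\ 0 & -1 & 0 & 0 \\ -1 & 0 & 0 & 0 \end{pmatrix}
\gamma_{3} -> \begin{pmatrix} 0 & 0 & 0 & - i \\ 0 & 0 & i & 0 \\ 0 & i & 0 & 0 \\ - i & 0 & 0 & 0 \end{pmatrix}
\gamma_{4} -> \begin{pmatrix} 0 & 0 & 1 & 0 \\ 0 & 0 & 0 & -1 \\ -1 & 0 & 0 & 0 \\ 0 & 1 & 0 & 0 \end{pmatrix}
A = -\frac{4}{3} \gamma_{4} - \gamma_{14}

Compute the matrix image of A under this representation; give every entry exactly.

Bivector images (products of the table entries): rho(\gamma_{14}) = rho(\gamma_{1})rho(\gamma_{4}) = \begin{pmatrix} 0 & 0 & 1 & 0 \\ 0 & 0 & 0 & -1 \\ 1 & 0 & 0 & 0 \\ 0 & -1 & 0 & 0 \end{pmatrix}.
M = (-\frac{4}{3})*rho(\gamma_{4}) + (-1)*rho(\gamma_{14}), summed entrywise:
Answer: \begin{pmatrix} 0 & 0 & - \frac{7}{3} & 0 \\ 0 & 0 & 0 & \frac{7}{3} \\ \frac{1}{3} & 0 & 0 & 0 \\ 0 & - \frac{1}{3} & 0 & 0 \end{pmatrix}


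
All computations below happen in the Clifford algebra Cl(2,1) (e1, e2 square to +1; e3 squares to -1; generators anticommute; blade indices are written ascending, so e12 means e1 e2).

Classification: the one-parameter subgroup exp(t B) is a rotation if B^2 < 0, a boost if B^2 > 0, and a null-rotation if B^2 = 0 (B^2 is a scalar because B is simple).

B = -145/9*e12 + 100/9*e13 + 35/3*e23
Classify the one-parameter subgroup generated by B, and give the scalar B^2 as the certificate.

B^2 term by term: the squares give (-145/9)^2*(e12)^2 + (100/9)^2*(e13)^2 + (35/3)^2*(e23)^2 = 21025/81*(-1) + 10000/81*(+1) + 1225/9*(+1) = 0 (each basis 2-blade squares to minus the product of its generators' squares); cross terms between blades sharing an index anticommute and cancel. So B^2 = 0.
Answer: null-rotation, certificate B^2 = 0. Check the certificate: B^2 = 0, and that sign is decisive whatever form B takes.


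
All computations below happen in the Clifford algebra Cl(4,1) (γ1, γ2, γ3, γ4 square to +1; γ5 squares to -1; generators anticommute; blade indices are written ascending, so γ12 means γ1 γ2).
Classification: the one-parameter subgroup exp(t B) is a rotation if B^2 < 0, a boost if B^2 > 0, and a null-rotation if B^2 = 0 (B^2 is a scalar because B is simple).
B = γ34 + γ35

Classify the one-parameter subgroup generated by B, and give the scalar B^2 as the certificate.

B^2 term by term: the squares give (1)^2*(γ34)^2 + (1)^2*(γ35)^2 = 1*(-1) + 1*(+1) = 0 (each basis 2-blade squares to minus the product of its generators' squares); cross terms between blades sharing an index anticommute and cancel. So B^2 = 0.
Answer: null-rotation, certificate B^2 = 0. The scalar 0 is the complete invariant here: its sign names the subgroup type.


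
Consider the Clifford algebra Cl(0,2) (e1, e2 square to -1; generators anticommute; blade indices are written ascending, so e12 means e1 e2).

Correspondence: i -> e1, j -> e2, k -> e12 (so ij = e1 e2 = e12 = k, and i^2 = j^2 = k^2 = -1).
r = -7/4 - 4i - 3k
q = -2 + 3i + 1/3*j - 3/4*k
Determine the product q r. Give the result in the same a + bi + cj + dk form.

In blades: q = -2 + 3*e1 + 1/3*e2 - 3/4*e12, r = -7/4 - 4*e1 - 3*e12.
Distribute q over r term by term (generator squares from the signature, products reordered to ascending indices): (-2)*r = 7/2 + 8*e1 + 6*e12; (3*e1)*r = 12 - 21/4*e1 + 9*e2; (1/3*e2)*r = -e1 - 7/12*e2 + 4/3*e12; (-3/4*e12)*r = -9/4 + 3*e2 + 21/16*e12.
Sum: 53/4 + 7/4*e1 + 137/12*e2 + 415/48*e12; translating back through the correspondence:
Answer: 53/4 + 7/4*i + 137/12*j + 415/48*k


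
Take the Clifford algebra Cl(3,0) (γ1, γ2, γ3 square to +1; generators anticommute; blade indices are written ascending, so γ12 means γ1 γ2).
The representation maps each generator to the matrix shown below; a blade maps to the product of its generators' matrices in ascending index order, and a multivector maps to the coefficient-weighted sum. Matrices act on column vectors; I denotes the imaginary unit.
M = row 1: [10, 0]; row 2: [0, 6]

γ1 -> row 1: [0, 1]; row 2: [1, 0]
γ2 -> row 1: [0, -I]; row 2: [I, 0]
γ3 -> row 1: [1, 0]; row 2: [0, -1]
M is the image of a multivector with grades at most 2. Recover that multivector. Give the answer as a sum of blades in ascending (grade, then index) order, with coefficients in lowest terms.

Method: 1, rho(γ1), rho(γ2), rho(γ3) form a trace-orthogonal basis of the 2x2 complex matrices (tr(X Y) = 2 if X = Y, else 0), so M = m0*1 + m1*rho(γ1) + m2*rho(γ2) + m3*rho(γ3) with m0 = tr(M)/2 = 8, m1 = tr(M rho(γ1))/2 = 0, m2 = tr(M rho(γ2))/2 = 0, m3 = tr(M rho(γ3))/2 = 2.
Multiplying table entries, the bivector images are rho(γ12) = I*rho(γ3), rho(γ13) = -I*rho(γ2), rho(γ23) = I*rho(γ1); with real blade coefficients the real parts of m0..m3 are the coefficients of 1, γ1, γ2, γ3 and the imaginary parts give the bivectors (γ23: Im m1, γ13: -Im m2, γ12: Im m3).
Answer: 8 + 2*γ3


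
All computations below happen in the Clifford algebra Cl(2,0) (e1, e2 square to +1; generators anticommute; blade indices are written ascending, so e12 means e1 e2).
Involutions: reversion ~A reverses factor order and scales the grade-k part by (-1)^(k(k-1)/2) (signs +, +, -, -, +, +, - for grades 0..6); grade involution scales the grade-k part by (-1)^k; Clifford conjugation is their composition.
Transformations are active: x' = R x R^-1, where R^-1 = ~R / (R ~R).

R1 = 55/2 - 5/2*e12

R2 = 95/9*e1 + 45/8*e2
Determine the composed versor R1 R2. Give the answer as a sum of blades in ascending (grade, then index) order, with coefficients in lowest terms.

Distribute over the terms of R1 (each basis-blade product reordered to ascending indices, repeated generators contracted through their squares):
(55/2) R2 = 5225/18*e1 + 2475/16*e2
(-5/2*e12) R2 = -225/16*e1 + 475/18*e2
Summing the partial products and collecting blades:
Answer: 39775/144*e1 + 26075/144*e2


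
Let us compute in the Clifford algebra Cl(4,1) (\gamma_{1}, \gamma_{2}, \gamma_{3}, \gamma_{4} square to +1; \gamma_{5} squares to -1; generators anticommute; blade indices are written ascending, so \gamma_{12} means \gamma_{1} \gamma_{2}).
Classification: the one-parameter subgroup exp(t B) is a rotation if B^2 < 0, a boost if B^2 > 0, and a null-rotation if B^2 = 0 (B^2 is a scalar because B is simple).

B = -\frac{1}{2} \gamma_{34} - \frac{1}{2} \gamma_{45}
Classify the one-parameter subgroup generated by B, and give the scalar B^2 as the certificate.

B^2 term by term: the squares give (-\frac{1}{2})^2*(\gamma_{34})^2 + (-\frac{1}{2})^2*(\gamma_{45})^2 = \frac{1}{4}*(-1) + \frac{1}{4}*(+1) = 0 (each basis 2-blade squares to minus the product of its generators' squares); cross terms between blades sharing an index anticommute and cancel. So B^2 = 0.
Answer: null-rotation, certificate B^2 = 0. Key observation: B^2 = 0 is a conjugation invariant, so its sign decides the class regardless of the surface form of B.


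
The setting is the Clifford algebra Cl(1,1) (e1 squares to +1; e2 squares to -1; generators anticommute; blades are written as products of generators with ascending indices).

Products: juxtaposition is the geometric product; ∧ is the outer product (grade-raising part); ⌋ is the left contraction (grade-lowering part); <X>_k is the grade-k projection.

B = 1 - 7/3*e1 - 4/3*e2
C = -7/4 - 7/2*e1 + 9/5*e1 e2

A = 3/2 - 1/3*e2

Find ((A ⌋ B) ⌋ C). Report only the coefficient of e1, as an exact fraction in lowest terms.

step 1: 19/18 - 7/2*e1 - 2*e2
step 2: 749/72 - 1313/180*e1 - 63/10*e2 + 19/10*e1 e2
Answer: -1313/180


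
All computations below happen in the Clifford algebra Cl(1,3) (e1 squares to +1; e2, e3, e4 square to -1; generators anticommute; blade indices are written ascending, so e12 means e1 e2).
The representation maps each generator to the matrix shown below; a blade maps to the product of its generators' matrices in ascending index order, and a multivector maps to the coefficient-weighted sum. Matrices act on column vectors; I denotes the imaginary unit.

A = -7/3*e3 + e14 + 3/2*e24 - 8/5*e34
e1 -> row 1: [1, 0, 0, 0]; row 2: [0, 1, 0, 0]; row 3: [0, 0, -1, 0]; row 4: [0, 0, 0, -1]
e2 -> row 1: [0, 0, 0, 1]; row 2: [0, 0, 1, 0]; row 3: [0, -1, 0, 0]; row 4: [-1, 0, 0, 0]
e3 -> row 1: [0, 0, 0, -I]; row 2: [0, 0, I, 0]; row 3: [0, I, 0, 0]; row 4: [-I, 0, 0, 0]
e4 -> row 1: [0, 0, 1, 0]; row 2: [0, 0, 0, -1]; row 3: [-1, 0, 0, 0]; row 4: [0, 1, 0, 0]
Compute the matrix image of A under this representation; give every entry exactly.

Bivector images (products of the table entries): rho(e14) = rho(e1)rho(e4) = row 1: [0, 0, 1, 0]; row 2: [0, 0, 0, -1]; row 3: [1, 0, 0, 0]; row 4: [0, -1, 0, 0]; rho(e24) = rho(e2)rho(e4) = row 1: [0, 1, 0, 0]; row 2: [-1, 0, 0, 0]; row 3: [0, 0, 0, 1]; row 4: [0, 0, -1, 0]; rho(e34) = rho(e3)rho(e4) = row 1: [0, -I, 0, 0]; row 2: [-I, 0, 0, 0]; row 3: [0, 0, 0, -I]; row 4: [0, 0, -I, 0].
M = (-7/3)*rho(e3) + (1)*rho(e14) + (3/2)*rho(e24) + (-8/5)*rho(e34), summed entrywise:
Answer: row 1: [0, 3/2 + 8*I/5, 1, 7*I/3]; row 2: [-3/2 + 8*I/5, 0, -7*I/3, -1]; row 3: [1, -7*I/3, 0, 3/2 + 8*I/5]; row 4: [7*I/3, -1, -3/2 + 8*I/5, 0]


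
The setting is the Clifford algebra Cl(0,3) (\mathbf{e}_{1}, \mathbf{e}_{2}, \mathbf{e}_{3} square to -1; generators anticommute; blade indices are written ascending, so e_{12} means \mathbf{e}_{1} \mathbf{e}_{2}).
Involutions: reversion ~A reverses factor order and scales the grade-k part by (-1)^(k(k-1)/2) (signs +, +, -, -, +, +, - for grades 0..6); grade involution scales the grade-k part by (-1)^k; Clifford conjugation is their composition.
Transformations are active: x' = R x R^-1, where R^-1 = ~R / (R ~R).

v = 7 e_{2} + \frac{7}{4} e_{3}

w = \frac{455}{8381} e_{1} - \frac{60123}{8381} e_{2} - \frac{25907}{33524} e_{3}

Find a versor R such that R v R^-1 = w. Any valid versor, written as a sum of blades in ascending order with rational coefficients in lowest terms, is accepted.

R = v + w = \frac{455}{8381} e_{1} - \frac{1456}{8381} e_{2} + \frac{8190}{8381} e_{3} works: the equal norms (-\frac{833}{16}) guarantee its sandwich swaps v into w.
Answer: \frac{455}{8381} e_{1} - \frac{1456}{8381} e_{2} + \frac{8190}{8381} e_{3}
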